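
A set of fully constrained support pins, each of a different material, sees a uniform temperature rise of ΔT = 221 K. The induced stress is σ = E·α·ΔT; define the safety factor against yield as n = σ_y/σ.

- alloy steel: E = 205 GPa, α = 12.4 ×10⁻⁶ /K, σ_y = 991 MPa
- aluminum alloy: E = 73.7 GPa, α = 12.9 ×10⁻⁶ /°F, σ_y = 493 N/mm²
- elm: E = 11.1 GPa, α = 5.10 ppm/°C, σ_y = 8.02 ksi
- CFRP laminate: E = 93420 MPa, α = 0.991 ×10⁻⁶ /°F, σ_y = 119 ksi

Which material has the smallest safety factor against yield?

aluminum alloy

Per material, after unit conversion:
  alloy steel: E = 205.0, α = 12.4, σ_y = 991.0 → σ = 562 MPa, n = 1.76
  aluminum alloy: E = 73.70, α = 23.2, σ_y = 493.0 → σ = 378 MPa, n = 1.30
  elm: E = 11.10, α = 5.10, σ_y = 55.30 → σ = 12.5 MPa, n = 4.42
  CFRP laminate: E = 93.42, α = 1.78, σ_y = 820.5 → σ = 36.8 MPa, n = 22.3
Aluminum alloy has the lowest safety factor, n = 1.30.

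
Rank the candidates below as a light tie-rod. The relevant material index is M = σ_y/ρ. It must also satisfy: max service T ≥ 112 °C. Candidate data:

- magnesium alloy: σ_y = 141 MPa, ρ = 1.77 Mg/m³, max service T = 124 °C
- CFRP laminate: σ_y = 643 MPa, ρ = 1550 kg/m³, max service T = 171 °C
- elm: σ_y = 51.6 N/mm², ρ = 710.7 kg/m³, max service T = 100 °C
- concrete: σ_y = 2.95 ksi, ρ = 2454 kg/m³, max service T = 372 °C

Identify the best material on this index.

Screen on constraints: max service T ≥ 112 °C. Survivors: magnesium alloy, CFRP laminate, concrete.
In SI units:
  magnesium alloy: σ_y = 141.0 MPa, ρ = 1770 kg/m³
  CFRP laminate: σ_y = 643.0 MPa, ρ = 1550 kg/m³
  concrete: σ_y = 20.34 MPa, ρ = 2454 kg/m³
  CFRP laminate: M = 415 kN·m/kg
  magnesium alloy: M = 79.7 kN·m/kg
  concrete: M = 8.29 kN·m/kg
Highest index: CFRP laminate.

CFRP laminate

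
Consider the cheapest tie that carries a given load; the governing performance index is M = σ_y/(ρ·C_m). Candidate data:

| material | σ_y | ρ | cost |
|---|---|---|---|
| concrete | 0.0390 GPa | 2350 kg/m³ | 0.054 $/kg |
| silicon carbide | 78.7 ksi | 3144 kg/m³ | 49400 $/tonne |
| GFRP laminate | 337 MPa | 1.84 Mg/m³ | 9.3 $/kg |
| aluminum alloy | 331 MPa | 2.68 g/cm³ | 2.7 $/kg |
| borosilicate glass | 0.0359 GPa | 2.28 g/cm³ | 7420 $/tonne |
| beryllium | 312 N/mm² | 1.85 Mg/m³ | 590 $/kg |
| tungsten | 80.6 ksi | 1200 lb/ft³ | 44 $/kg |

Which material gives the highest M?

In SI units:
  concrete: σ_y = 39.00 MPa, ρ = 2350 kg/m³, cost = 0.05400 $/kg
  silicon carbide: σ_y = 542.6 MPa, ρ = 3144 kg/m³, cost = 49.40 $/kg
  GFRP laminate: σ_y = 337.0 MPa, ρ = 1840 kg/m³, cost = 9.300 $/kg
  aluminum alloy: σ_y = 331.0 MPa, ρ = 2680 kg/m³, cost = 2.700 $/kg
  borosilicate glass: σ_y = 35.90 MPa, ρ = 2280 kg/m³, cost = 7.420 $/kg
  beryllium: σ_y = 312.0 MPa, ρ = 1850 kg/m³, cost = 590.0 $/kg
  tungsten: σ_y = 555.7 MPa, ρ = 19220 kg/m³, cost = 44.00 $/kg
  concrete: M = 307 kN·m per $
  aluminum alloy: M = 45.7 kN·m per $
  GFRP laminate: M = 19.7 kN·m per $
  silicon carbide: M = 3.49 kN·m per $
  borosilicate glass: M = 2.12 kN·m per $
  tungsten: M = 0.657 kN·m per $
  beryllium: M = 0.286 kN·m per $
The maximum is for concrete.

concrete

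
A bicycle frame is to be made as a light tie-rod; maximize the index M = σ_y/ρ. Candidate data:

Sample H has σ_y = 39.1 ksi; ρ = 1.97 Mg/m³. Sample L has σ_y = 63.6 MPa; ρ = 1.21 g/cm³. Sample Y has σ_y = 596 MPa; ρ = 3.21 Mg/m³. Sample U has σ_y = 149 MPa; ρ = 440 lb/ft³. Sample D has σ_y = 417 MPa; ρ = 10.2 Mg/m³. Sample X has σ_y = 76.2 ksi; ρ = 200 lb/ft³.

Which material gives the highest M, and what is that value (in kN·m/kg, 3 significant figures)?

sample Y, M = 186 kN·m/kg

Normalizing units and computing the index:
  sample H: σ_y = 269.6 MPa, ρ = 1970 kg/m³
  sample L: σ_y = 63.60 MPa, ρ = 1210 kg/m³
  sample Y: σ_y = 596.0 MPa, ρ = 3210 kg/m³
  sample U: σ_y = 149.0 MPa, ρ = 7048 kg/m³
  sample D: σ_y = 417.0 MPa, ρ = 10200 kg/m³
  sample X: σ_y = 525.4 MPa, ρ = 3204 kg/m³
  sample Y: M = 186 kN·m/kg
  sample X: M = 164 kN·m/kg
  sample H: M = 137 kN·m/kg
  sample L: M = 52.6 kN·m/kg
  sample D: M = 40.9 kN·m/kg
  sample U: M = 21.1 kN·m/kg
Sample Y has the largest M.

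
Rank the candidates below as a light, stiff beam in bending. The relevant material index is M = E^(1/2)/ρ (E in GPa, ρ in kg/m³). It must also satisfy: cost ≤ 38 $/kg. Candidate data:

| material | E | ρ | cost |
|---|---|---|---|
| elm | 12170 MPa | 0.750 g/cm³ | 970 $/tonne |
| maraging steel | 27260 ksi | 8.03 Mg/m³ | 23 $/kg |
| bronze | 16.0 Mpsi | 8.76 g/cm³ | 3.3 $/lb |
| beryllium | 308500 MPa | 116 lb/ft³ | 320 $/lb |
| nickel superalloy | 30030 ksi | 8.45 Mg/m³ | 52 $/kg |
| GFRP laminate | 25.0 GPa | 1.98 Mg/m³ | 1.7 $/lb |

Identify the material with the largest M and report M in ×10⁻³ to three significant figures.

Screen on constraints: cost ≤ 38 $/kg. Survivors: elm, maraging steel, bronze, GFRP laminate.
In SI units:
  elm: E = 12.17 GPa, ρ = 750.0 kg/m³
  maraging steel: E = 188.0 GPa, ρ = 8030 kg/m³
  bronze: E = 110.3 GPa, ρ = 8760 kg/m³
  GFRP laminate: E = 25.00 GPa, ρ = 1980 kg/m³
  elm: M = 4.65×10⁻³
  GFRP laminate: M = 2.53×10⁻³
  maraging steel: M = 1.71×10⁻³
  bronze: M = 1.20×10⁻³
The maximum is for elm.

elm, M = 4.65×10⁻³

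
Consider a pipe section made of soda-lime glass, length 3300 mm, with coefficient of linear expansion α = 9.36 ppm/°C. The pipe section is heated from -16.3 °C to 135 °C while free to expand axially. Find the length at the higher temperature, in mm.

ΔT = 135 − (-16.3) = 151.3 K.
ΔL = α·L₀·ΔT = 9.36×10⁻⁶ × 3300 mm × 151.3 K = 4.67 mm.
L = L₀ + ΔL = 3300 + 4.67 = 3304.7 mm.

3304.7 mm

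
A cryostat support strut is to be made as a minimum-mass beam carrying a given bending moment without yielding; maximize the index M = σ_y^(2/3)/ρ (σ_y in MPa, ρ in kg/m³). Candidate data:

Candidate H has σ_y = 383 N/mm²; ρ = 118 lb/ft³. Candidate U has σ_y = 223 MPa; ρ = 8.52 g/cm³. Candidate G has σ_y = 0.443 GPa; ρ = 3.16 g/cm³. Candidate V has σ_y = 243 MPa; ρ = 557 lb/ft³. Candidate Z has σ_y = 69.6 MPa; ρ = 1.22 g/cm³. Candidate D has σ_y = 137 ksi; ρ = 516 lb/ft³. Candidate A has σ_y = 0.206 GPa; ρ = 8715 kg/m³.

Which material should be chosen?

After converting to SI:
  candidate H: σ_y = 383.0 MPa, ρ = 1890 kg/m³
  candidate U: σ_y = 223.0 MPa, ρ = 8520 kg/m³
  candidate G: σ_y = 443.0 MPa, ρ = 3160 kg/m³
  candidate V: σ_y = 243.0 MPa, ρ = 8922 kg/m³
  candidate Z: σ_y = 69.60 MPa, ρ = 1220 kg/m³
  candidate D: σ_y = 944.6 MPa, ρ = 8266 kg/m³
  candidate A: σ_y = 206.0 MPa, ρ = 8715 kg/m³
  candidate H: M = 27.9×10⁻³
  candidate G: M = 18.4×10⁻³
  candidate Z: M = 13.9×10⁻³
  candidate D: M = 11.6×10⁻³
  candidate V: M = 4.36×10⁻³
  candidate U: M = 4.32×10⁻³
  candidate A: M = 4.00×10⁻³
Candidate H has the largest M.

candidate H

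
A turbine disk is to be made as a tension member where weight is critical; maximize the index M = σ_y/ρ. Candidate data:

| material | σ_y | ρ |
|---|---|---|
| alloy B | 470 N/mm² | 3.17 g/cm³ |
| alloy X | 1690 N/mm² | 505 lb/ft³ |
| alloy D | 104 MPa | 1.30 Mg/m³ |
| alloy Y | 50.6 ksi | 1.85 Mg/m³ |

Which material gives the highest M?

Convert each candidate to consistent units, then evaluate M:
  alloy B: σ_y = 470.0 MPa, ρ = 3170 kg/m³
  alloy X: σ_y = 1690 MPa, ρ = 8089 kg/m³
  alloy D: σ_y = 104.0 MPa, ρ = 1300 kg/m³
  alloy Y: σ_y = 348.9 MPa, ρ = 1850 kg/m³
  alloy X: M = 209 kN·m/kg
  alloy Y: M = 189 kN·m/kg
  alloy B: M = 148 kN·m/kg
  alloy D: M = 80.0 kN·m/kg
Alloy X ranks first.

alloy X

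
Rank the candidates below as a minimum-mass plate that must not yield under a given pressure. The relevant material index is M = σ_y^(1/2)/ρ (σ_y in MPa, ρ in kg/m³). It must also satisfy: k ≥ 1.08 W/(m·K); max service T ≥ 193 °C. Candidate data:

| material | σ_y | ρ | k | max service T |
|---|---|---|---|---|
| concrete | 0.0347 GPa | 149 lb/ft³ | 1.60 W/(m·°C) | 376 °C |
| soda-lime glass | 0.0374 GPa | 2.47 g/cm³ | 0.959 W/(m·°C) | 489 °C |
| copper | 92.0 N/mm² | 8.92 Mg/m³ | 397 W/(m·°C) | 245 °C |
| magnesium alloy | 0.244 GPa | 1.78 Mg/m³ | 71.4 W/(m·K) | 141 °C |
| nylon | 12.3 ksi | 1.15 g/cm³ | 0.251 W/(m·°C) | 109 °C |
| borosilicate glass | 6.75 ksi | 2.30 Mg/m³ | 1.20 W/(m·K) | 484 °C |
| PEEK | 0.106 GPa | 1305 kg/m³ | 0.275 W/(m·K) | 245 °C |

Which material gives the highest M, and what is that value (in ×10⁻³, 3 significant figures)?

Screen on constraints: k ≥ 1.08 W/(m·K); max service T ≥ 193 °C. Survivors: concrete, copper, borosilicate glass.
Putting every candidate on a common basis:
  concrete: σ_y = 34.70 MPa, ρ = 2387 kg/m³
  copper: σ_y = 92.00 MPa, ρ = 8920 kg/m³
  borosilicate glass: σ_y = 46.54 MPa, ρ = 2300 kg/m³
  borosilicate glass: M = 2.97×10⁻³
  concrete: M = 2.47×10⁻³
  copper: M = 1.08×10⁻³
Borosilicate glass has the largest M.

borosilicate glass, M = 2.97×10⁻³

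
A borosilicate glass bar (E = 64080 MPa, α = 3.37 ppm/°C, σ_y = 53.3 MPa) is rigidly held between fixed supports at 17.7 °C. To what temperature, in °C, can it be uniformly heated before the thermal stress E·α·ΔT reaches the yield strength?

265 °C

E = 64080 MPa = 64.08 GPa.
E·α·ΔT = 53.30 MPa ⇒ ΔT = 53.30 / (64.08×10³ × 3.37×10⁻⁶) = 246.8 K.
T = 17.7 + 246.8 = 264.5 °C.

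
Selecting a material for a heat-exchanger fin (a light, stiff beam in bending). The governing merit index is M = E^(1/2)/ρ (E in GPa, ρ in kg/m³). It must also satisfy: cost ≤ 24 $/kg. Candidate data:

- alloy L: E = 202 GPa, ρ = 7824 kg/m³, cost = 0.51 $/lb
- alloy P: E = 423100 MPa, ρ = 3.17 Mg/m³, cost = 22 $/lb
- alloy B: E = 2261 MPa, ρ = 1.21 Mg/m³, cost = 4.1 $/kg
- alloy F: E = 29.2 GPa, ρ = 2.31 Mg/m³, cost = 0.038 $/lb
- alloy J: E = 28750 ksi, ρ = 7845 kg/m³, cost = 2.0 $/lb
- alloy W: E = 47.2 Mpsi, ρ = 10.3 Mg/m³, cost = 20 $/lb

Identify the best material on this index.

Screen on constraints: cost ≤ 24 $/kg. Survivors: alloy L, alloy B, alloy F, alloy J.
Putting every candidate on a common basis:
  alloy L: E = 202.0 GPa, ρ = 7824 kg/m³
  alloy B: E = 2.261 GPa, ρ = 1210 kg/m³
  alloy F: E = 29.20 GPa, ρ = 2310 kg/m³
  alloy J: E = 198.2 GPa, ρ = 7845 kg/m³
  alloy F: M = 2.34×10⁻³
  alloy L: M = 1.82×10⁻³
  alloy J: M = 1.79×10⁻³
  alloy B: M = 1.24×10⁻³
Alloy F ranks first.

alloy F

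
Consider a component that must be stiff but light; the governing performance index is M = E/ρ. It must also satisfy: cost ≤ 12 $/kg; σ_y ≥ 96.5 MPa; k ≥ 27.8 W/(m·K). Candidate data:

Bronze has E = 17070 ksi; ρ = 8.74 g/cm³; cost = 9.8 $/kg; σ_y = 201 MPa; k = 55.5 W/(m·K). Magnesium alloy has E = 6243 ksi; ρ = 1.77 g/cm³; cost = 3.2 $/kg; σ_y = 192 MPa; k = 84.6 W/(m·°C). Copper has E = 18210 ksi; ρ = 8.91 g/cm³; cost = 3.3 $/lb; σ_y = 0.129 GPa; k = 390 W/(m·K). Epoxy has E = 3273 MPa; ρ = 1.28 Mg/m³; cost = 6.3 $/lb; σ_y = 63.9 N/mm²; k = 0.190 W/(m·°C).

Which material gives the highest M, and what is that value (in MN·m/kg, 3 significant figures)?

magnesium alloy, M = 24.3 MN·m/kg

Screen on constraints: cost ≤ 12 $/kg; σ_y ≥ 96.5 MPa; k ≥ 27.8 W/(m·K). Survivors: bronze, magnesium alloy, copper.
Convert each candidate to consistent units, then evaluate M:
  bronze: E = 117.7 GPa, ρ = 8740 kg/m³
  magnesium alloy: E = 43.04 GPa, ρ = 1770 kg/m³
  copper: E = 125.6 GPa, ρ = 8910 kg/m³
  magnesium alloy: M = 24.3 MN·m/kg
  copper: M = 14.1 MN·m/kg
  bronze: M = 13.5 MN·m/kg
Highest index: magnesium alloy.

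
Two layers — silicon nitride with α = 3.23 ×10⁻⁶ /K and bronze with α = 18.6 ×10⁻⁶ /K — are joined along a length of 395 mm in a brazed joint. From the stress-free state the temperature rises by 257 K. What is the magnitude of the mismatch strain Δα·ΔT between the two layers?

Δα = |3.23 − 18.6|×10⁻⁶/K = 15.4×10⁻⁶/K.
Mismatch strain = Δα·ΔT = 15.4×10⁻⁶ × 257.0 = 3.95×10⁻³.

3.95×10⁻³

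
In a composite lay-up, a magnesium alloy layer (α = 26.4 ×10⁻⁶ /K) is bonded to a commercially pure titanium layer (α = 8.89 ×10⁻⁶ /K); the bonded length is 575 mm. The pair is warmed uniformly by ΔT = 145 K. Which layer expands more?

magnesium alloy

α(magnesium alloy) = 26.4×10⁻⁶/K vs α(commercially pure titanium) = 8.89×10⁻⁶/K.
Higher α expands more for the same ΔT: magnesium alloy.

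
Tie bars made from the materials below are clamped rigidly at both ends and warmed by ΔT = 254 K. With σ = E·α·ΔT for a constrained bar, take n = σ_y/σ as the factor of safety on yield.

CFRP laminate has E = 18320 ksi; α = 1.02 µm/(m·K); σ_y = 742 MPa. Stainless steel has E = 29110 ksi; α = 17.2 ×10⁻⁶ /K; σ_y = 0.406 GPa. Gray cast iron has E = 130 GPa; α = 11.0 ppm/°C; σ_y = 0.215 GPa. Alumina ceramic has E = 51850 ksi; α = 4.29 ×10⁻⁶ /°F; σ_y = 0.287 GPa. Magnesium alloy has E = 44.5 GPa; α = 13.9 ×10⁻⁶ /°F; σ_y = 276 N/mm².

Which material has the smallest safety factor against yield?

alumina ceramic

Converting E to GPa, α to ×10⁻⁶/K, σ_y to MPa, then σ and n for each:
  CFRP laminate: E = 126.3, α = 1.02, σ_y = 742.0 → σ = 32.7 MPa, n = 22.7
  stainless steel: E = 200.7, α = 17.2, σ_y = 406.0 → σ = 877 MPa, n = 0.463
  gray cast iron: E = 130.0, α = 11.0, σ_y = 215.0 → σ = 363 MPa, n = 0.592
  alumina ceramic: E = 357.5, α = 7.72, σ_y = 287.0 → σ = 701 MPa, n = 0.409
  magnesium alloy: E = 44.50, α = 25.0, σ_y = 276.0 → σ = 283 MPa, n = 0.976
Alumina ceramic has the lowest safety factor, n = 0.409.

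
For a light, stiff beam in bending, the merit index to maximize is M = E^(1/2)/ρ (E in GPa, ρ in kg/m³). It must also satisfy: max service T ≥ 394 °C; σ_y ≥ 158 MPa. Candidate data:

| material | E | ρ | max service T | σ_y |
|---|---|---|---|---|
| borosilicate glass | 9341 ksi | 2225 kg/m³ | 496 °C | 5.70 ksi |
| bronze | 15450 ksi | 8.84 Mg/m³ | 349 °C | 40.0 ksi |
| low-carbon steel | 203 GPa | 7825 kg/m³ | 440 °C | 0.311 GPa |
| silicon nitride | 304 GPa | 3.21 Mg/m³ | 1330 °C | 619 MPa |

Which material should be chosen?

Screen on constraints: max service T ≥ 394 °C; σ_y ≥ 158 MPa. Survivors: low-carbon steel, silicon nitride.
Putting every candidate on a common basis:
  low-carbon steel: E = 203.0 GPa, ρ = 7825 kg/m³
  silicon nitride: E = 304.0 GPa, ρ = 3210 kg/m³
  silicon nitride: M = 5.43×10⁻³
  low-carbon steel: M = 1.82×10⁻³
The maximum is for silicon nitride.

silicon nitride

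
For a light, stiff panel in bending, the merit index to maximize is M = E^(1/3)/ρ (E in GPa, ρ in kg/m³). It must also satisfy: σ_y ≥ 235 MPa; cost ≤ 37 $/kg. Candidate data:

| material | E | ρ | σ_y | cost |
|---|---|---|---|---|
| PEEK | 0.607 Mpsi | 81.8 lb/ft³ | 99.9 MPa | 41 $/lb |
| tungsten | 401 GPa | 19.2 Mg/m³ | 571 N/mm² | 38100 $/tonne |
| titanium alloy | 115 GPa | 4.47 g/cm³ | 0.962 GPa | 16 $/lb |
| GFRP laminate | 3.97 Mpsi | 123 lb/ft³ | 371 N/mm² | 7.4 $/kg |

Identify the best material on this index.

Screen on constraints: σ_y ≥ 235 MPa; cost ≤ 37 $/kg. Survivors: titanium alloy, GFRP laminate.
Convert each candidate to consistent units, then evaluate M:
  titanium alloy: E = 115.0 GPa, ρ = 4470 kg/m³
  GFRP laminate: E = 27.37 GPa, ρ = 1970 kg/m³
  GFRP laminate: M = 1.53×10⁻³
  titanium alloy: M = 1.09×10⁻³
GFRP laminate has the largest M.

GFRP laminate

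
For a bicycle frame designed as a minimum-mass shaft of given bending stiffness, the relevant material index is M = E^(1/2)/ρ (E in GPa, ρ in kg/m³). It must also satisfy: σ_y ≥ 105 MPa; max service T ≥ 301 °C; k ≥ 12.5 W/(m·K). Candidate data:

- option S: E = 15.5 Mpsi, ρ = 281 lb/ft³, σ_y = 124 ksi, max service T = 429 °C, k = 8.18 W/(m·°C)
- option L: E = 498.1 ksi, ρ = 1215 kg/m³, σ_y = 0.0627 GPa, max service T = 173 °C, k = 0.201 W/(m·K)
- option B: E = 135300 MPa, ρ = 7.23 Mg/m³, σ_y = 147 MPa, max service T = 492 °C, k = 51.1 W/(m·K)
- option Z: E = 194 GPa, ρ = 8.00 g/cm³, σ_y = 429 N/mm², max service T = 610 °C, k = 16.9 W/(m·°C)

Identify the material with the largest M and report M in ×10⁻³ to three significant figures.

option Z, M = 1.74×10⁻³

Screen on constraints: σ_y ≥ 105 MPa; max service T ≥ 301 °C; k ≥ 12.5 W/(m·K). Survivors: option B, option Z.
Putting every candidate on a common basis:
  option B: E = 135.3 GPa, ρ = 7230 kg/m³
  option Z: E = 194.0 GPa, ρ = 8000 kg/m³
  option Z: M = 1.74×10⁻³
  option B: M = 1.61×10⁻³
The maximum is for option Z.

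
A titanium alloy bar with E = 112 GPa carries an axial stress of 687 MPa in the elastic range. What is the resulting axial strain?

ε = σ/E = 687 / 112000 = 6.13×10⁻³.

6.13×10⁻³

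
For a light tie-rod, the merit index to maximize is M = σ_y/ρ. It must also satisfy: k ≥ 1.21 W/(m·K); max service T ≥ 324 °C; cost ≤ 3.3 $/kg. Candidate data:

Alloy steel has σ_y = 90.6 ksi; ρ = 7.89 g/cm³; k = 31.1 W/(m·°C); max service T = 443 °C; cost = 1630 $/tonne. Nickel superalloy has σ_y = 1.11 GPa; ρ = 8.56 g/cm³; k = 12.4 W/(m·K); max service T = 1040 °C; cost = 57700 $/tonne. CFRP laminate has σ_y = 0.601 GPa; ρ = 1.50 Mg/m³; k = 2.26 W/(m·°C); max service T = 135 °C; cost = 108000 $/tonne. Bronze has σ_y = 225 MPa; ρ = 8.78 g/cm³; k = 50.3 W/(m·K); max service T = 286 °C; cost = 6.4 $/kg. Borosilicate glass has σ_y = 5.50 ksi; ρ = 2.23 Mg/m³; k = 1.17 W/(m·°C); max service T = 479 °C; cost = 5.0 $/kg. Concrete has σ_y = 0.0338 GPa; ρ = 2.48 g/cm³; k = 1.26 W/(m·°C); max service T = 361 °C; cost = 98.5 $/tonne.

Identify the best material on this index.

Screen on constraints: k ≥ 1.21 W/(m·K); max service T ≥ 324 °C; cost ≤ 3.3 $/kg. Survivors: alloy steel, concrete.
After converting to SI:
  alloy steel: σ_y = 624.7 MPa, ρ = 7890 kg/m³
  concrete: σ_y = 33.80 MPa, ρ = 2480 kg/m³
  alloy steel: M = 79.2 kN·m/kg
  concrete: M = 13.6 kN·m/kg
The maximum is for alloy steel.

alloy steel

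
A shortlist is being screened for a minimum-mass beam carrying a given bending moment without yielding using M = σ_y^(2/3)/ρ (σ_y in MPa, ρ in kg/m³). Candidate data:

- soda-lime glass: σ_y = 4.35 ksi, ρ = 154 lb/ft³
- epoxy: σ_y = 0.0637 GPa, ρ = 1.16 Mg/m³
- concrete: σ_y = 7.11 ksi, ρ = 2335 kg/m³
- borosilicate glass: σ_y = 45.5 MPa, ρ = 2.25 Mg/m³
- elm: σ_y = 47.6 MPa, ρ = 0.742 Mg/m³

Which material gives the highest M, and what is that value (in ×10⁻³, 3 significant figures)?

elm, M = 17.7×10⁻³

Convert each candidate to consistent units, then evaluate M:
  soda-lime glass: σ_y = 29.99 MPa, ρ = 2467 kg/m³
  epoxy: σ_y = 63.70 MPa, ρ = 1160 kg/m³
  concrete: σ_y = 49.02 MPa, ρ = 2335 kg/m³
  borosilicate glass: σ_y = 45.50 MPa, ρ = 2250 kg/m³
  elm: σ_y = 47.60 MPa, ρ = 742.0 kg/m³
  elm: M = 17.7×10⁻³
  epoxy: M = 13.7×10⁻³
  concrete: M = 5.74×10⁻³
  borosilicate glass: M = 5.66×10⁻³
  soda-lime glass: M = 3.91×10⁻³
Highest index: elm.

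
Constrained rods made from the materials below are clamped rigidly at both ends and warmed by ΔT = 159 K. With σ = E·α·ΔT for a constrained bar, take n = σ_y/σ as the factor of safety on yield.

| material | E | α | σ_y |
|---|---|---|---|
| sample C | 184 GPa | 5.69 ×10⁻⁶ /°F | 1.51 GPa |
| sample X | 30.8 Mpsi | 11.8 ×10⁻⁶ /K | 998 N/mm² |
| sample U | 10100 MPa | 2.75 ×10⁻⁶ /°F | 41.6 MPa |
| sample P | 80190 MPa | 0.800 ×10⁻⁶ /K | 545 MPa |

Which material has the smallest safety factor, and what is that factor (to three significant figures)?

With everything in SI (GPa, ×10⁻⁶/K, MPa):
  sample C: E = 184.0, α = 10.2, σ_y = 1510 → σ = 300 MPa, n = 5.04
  sample X: E = 212.4, α = 11.8, σ_y = 998.0 → σ = 398 MPa, n = 2.50
  sample U: E = 10.10, α = 4.95, σ_y = 41.60 → σ = 7.95 MPa, n = 5.23
  sample P: E = 80.19, α = 0.800, σ_y = 545.0 → σ = 10.2 MPa, n = 53.4
Smallest n: sample X with n = 2.50.

sample X, n = 2.50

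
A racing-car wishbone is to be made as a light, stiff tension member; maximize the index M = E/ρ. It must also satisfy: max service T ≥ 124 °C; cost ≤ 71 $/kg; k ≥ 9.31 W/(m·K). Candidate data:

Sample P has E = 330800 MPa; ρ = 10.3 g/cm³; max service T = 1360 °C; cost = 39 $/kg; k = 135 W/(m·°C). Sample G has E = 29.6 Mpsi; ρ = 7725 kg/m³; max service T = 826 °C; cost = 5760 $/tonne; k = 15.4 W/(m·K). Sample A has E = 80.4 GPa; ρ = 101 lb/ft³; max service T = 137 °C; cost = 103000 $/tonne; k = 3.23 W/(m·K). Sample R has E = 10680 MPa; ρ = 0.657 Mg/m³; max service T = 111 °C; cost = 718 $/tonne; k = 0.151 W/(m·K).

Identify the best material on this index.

sample P

Screen on constraints: max service T ≥ 124 °C; cost ≤ 71 $/kg; k ≥ 9.31 W/(m·K). Survivors: sample P, sample G.
Convert each candidate to consistent units, then evaluate M:
  sample P: E = 330.8 GPa, ρ = 10300 kg/m³
  sample G: E = 204.1 GPa, ρ = 7725 kg/m³
  sample P: M = 32.1 MN·m/kg
  sample G: M = 26.4 MN·m/kg
The maximum is for sample P.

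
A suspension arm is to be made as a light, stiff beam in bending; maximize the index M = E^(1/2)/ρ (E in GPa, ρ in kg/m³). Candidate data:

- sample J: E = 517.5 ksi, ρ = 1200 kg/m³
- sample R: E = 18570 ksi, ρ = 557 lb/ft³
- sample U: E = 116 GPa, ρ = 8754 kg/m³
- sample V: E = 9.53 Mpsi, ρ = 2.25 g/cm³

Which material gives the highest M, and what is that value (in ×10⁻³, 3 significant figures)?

sample V, M = 3.60×10⁻³

Putting every candidate on a common basis:
  sample J: E = 3.568 GPa, ρ = 1200 kg/m³
  sample R: E = 128.0 GPa, ρ = 8922 kg/m³
  sample U: E = 116.0 GPa, ρ = 8754 kg/m³
  sample V: E = 65.71 GPa, ρ = 2250 kg/m³
  sample V: M = 3.60×10⁻³
  sample J: M = 1.57×10⁻³
  sample R: M = 1.27×10⁻³
  sample U: M = 1.23×10⁻³
The maximum is for sample V.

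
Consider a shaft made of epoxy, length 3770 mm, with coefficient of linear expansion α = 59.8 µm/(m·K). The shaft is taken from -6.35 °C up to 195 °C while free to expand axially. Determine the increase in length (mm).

ΔT = 195 − (-6.35) = 201.3 K.
ΔL = α·L₀·ΔT = 59.8×10⁻⁶ × 3770 mm × 201.3 K = 45.4 mm.

45.4 mm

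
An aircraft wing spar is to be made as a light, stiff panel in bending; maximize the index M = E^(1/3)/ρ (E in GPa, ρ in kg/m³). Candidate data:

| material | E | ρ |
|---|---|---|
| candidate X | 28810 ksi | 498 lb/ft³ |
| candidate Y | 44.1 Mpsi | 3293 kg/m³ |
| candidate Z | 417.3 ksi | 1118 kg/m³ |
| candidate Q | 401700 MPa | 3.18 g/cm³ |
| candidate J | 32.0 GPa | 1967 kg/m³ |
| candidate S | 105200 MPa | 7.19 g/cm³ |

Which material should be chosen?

Normalizing units and computing the index:
  candidate X: E = 198.6 GPa, ρ = 7977 kg/m³
  candidate Y: E = 304.1 GPa, ρ = 3293 kg/m³
  candidate Z: E = 2.877 GPa, ρ = 1118 kg/m³
  candidate Q: E = 401.7 GPa, ρ = 3180 kg/m³
  candidate J: E = 32.00 GPa, ρ = 1967 kg/m³
  candidate S: E = 105.2 GPa, ρ = 7190 kg/m³
  candidate Q: M = 2.32×10⁻³
  candidate Y: M = 2.04×10⁻³
  candidate J: M = 1.61×10⁻³
  candidate Z: M = 1.27×10⁻³
  candidate X: M = 0.731×10⁻³
  candidate S: M = 0.657×10⁻³
Candidate Q ranks first.

candidate Q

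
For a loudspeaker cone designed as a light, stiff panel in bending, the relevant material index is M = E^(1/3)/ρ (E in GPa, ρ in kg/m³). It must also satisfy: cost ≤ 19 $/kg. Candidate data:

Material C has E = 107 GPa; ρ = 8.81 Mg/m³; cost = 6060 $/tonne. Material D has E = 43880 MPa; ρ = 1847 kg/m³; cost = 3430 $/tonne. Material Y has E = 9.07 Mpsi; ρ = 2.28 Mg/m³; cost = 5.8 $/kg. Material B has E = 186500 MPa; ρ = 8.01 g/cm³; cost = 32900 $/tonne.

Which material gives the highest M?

material D

Screen on constraints: cost ≤ 19 $/kg. Survivors: material C, material D, material Y.
Normalizing units and computing the index:
  material C: E = 107.0 GPa, ρ = 8810 kg/m³
  material D: E = 43.88 GPa, ρ = 1847 kg/m³
  material Y: E = 62.54 GPa, ρ = 2280 kg/m³
  material D: M = 1.91×10⁻³
  material Y: M = 1.74×10⁻³
  material C: M = 0.539×10⁻³
Highest index: material D.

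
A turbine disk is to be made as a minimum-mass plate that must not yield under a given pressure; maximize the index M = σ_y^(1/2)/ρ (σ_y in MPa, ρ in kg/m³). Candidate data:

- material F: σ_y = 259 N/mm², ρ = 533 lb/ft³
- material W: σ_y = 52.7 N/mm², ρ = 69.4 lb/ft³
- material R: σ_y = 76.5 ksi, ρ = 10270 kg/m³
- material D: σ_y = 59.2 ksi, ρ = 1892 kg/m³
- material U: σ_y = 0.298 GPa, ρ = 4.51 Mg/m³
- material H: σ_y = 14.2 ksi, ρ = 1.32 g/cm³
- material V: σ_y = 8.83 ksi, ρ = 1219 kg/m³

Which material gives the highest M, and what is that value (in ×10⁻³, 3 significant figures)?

material D, M = 10.7×10⁻³

Convert each candidate to consistent units, then evaluate M:
  material F: σ_y = 259.0 MPa, ρ = 8538 kg/m³
  material W: σ_y = 52.70 MPa, ρ = 1112 kg/m³
  material R: σ_y = 527.4 MPa, ρ = 10270 kg/m³
  material D: σ_y = 408.2 MPa, ρ = 1892 kg/m³
  material U: σ_y = 298.0 MPa, ρ = 4510 kg/m³
  material H: σ_y = 97.91 MPa, ρ = 1320 kg/m³
  material V: σ_y = 60.88 MPa, ρ = 1219 kg/m³
  material D: M = 10.7×10⁻³
  material H: M = 7.50×10⁻³
  material W: M = 6.53×10⁻³
  material V: M = 6.40×10⁻³
  material U: M = 3.83×10⁻³
  material R: M = 2.24×10⁻³
  material F: M = 1.88×10⁻³
Material D has the largest M.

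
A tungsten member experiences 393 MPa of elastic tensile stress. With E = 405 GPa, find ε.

ε = σ/E = 393 / 405000 = 9.70×10⁻⁴.

9.70×10⁻⁴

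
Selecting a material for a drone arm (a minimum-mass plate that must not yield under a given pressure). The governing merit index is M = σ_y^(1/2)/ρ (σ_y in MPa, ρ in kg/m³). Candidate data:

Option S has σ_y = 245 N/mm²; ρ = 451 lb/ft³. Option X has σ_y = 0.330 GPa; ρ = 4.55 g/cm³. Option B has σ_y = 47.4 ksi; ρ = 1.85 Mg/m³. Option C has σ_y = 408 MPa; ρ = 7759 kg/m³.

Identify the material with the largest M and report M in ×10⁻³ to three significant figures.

option B, M = 9.77×10⁻³

Convert each candidate to consistent units, then evaluate M:
  option S: σ_y = 245.0 MPa, ρ = 7224 kg/m³
  option X: σ_y = 330.0 MPa, ρ = 4550 kg/m³
  option B: σ_y = 326.8 MPa, ρ = 1850 kg/m³
  option C: σ_y = 408.0 MPa, ρ = 7759 kg/m³
  option B: M = 9.77×10⁻³
  option X: M = 3.99×10⁻³
  option C: M = 2.60×10⁻³
  option S: M = 2.17×10⁻³
Option B ranks first.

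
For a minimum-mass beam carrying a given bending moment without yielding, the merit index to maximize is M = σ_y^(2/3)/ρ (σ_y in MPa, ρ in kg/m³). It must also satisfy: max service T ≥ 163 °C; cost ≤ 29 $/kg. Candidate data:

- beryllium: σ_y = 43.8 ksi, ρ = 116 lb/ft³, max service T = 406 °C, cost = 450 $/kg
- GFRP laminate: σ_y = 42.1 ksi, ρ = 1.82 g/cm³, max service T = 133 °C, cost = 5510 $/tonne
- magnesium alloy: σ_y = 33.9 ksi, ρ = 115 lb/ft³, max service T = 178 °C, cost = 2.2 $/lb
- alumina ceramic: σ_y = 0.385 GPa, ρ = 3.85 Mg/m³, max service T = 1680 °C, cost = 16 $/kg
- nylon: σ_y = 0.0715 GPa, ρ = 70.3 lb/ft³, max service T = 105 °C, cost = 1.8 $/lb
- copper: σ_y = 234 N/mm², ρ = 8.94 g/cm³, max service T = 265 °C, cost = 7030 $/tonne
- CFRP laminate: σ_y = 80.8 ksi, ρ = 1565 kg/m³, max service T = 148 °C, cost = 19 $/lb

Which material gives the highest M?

magnesium alloy

Screen on constraints: max service T ≥ 163 °C; cost ≤ 29 $/kg. Survivors: magnesium alloy, alumina ceramic, copper.
In SI units:
  magnesium alloy: σ_y = 233.7 MPa, ρ = 1842 kg/m³
  alumina ceramic: σ_y = 385.0 MPa, ρ = 3850 kg/m³
  copper: σ_y = 234.0 MPa, ρ = 8940 kg/m³
  magnesium alloy: M = 20.6×10⁻³
  alumina ceramic: M = 13.7×10⁻³
  copper: M = 4.25×10⁻³
The maximum is for magnesium alloy.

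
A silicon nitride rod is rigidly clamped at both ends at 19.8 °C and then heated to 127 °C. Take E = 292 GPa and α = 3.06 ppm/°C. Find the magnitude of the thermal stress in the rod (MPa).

95.8 MPa

ΔT = 107.2 K. Constrained thermal stress σ = E·α·ΔT = 292.0×10³ MPa × 3.06×10⁻⁶ × 107.2 = 95.8 MPa (compressive).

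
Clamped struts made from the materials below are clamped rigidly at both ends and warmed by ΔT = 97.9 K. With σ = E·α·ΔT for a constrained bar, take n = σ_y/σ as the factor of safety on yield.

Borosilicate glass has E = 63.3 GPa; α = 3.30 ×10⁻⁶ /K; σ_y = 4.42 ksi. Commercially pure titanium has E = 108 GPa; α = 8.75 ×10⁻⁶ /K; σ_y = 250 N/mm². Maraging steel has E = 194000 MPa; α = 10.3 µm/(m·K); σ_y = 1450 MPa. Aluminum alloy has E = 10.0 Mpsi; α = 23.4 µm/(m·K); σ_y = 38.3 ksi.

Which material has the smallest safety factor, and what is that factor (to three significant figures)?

borosilicate glass, n = 1.49

Converting E to GPa, α to ×10⁻⁶/K, σ_y to MPa, then σ and n for each:
  borosilicate glass: E = 63.30, α = 3.30, σ_y = 30.47 → σ = 20.5 MPa, n = 1.49
  commercially pure titanium: E = 108.0, α = 8.75, σ_y = 250.0 → σ = 92.5 MPa, n = 2.70
  maraging steel: E = 194.0, α = 10.3, σ_y = 1450 → σ = 196 MPa, n = 7.41
  aluminum alloy: E = 68.95, α = 23.4, σ_y = 264.1 → σ = 158 MPa, n = 1.67
Borosilicate glass has the lowest safety factor, n = 1.49.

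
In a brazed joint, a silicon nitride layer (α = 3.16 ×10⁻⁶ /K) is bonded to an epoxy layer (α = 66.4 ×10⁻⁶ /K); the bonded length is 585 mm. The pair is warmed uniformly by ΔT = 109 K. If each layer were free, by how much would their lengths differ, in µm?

Δα = |3.16 − 66.4|×10⁻⁶/K = 63.2×10⁻⁶/K.
ΔL_mismatch = Δα·L·ΔT = 63.2×10⁻⁶ × 585.0 mm × 109.0 K = 4030 µm.

4030 µm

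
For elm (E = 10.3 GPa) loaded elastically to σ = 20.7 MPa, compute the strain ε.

ε = σ/E = 20.7 / 10300 = 2.01×10⁻³.

2.01×10⁻³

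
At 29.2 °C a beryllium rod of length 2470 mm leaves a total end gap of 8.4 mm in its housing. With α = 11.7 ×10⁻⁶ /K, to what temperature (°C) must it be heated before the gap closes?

320 °C

α·L₀·ΔT = 8.4 mm ⇒ ΔT = 8.4 / (11.7×10⁻⁶ × 2470.0) = 290.7 K.
T = 29.2 + 290.7 = 319.9 °C.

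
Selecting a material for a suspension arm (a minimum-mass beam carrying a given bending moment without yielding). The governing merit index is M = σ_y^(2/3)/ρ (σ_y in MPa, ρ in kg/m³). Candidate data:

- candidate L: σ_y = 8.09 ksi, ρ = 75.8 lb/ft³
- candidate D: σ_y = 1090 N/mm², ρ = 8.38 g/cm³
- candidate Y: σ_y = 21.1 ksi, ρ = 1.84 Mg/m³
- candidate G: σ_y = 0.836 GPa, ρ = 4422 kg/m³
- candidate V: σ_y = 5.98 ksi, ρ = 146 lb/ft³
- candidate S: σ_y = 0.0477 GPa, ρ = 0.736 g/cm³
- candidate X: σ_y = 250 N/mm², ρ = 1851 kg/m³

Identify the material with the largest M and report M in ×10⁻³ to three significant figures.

candidate X, M = 21.4×10⁻³

Normalizing units and computing the index:
  candidate L: σ_y = 55.78 MPa, ρ = 1214 kg/m³
  candidate D: σ_y = 1090 MPa, ρ = 8380 kg/m³
  candidate Y: σ_y = 145.5 MPa, ρ = 1840 kg/m³
  candidate G: σ_y = 836.0 MPa, ρ = 4422 kg/m³
  candidate V: σ_y = 41.23 MPa, ρ = 2339 kg/m³
  candidate S: σ_y = 47.70 MPa, ρ = 736.0 kg/m³
  candidate X: σ_y = 250.0 MPa, ρ = 1851 kg/m³
  candidate X: M = 21.4×10⁻³
  candidate G: M = 20.1×10⁻³
  candidate S: M = 17.9×10⁻³
  candidate Y: M = 15.0×10⁻³
  candidate D: M = 12.6×10⁻³
  candidate L: M = 12.0×10⁻³
  candidate V: M = 5.10×10⁻³
Highest index: candidate X.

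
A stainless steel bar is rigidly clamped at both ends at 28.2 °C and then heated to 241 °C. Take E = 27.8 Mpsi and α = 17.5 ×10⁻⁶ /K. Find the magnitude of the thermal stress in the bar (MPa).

714 MPa

E = 27.8 Mpsi = 191.7 GPa.
ΔT = 212.8 K. Constrained thermal stress σ = E·α·ΔT = 191.7×10³ MPa × 17.5×10⁻⁶ × 212.8 = 714 MPa (compressive).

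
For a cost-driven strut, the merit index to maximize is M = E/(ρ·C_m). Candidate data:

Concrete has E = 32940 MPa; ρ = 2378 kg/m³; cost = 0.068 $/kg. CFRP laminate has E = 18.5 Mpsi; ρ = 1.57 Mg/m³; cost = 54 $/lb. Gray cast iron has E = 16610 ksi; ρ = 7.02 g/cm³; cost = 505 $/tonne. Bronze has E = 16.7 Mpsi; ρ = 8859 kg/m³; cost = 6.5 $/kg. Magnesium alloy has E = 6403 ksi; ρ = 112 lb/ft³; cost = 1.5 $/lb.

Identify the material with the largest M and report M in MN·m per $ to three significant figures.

Normalizing units and computing the index:
  concrete: E = 32.94 GPa, ρ = 2378 kg/m³, cost = 0.06800 $/kg
  CFRP laminate: E = 127.6 GPa, ρ = 1570 kg/m³, cost = 119.0 $/kg
  gray cast iron: E = 114.5 GPa, ρ = 7020 kg/m³, cost = 0.5050 $/kg
  bronze: E = 115.1 GPa, ρ = 8859 kg/m³, cost = 6.500 $/kg
  magnesium alloy: E = 44.15 GPa, ρ = 1794 kg/m³, cost = 3.307 $/kg
  concrete: M = 204 MN·m per $
  gray cast iron: M = 32.3 MN·m per $
  magnesium alloy: M = 7.44 MN·m per $
  bronze: M = 2.00 MN·m per $
  CFRP laminate: M = 0.682 MN·m per $
The maximum is for concrete.

concrete, M = 204 MN·m per $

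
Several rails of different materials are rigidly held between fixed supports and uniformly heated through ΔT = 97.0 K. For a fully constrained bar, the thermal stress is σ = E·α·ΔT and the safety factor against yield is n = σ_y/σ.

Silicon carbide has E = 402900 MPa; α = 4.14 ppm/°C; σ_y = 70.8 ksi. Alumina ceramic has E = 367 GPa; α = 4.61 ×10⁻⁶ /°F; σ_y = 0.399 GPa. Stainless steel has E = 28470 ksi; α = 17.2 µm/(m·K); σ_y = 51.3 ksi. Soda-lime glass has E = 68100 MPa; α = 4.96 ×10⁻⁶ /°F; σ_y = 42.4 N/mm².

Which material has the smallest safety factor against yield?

Per material, after unit conversion:
  silicon carbide: E = 402.9, α = 4.14, σ_y = 488.1 → σ = 162 MPa, n = 3.02
  alumina ceramic: E = 367.0, α = 8.30, σ_y = 399.0 → σ = 295 MPa, n = 1.35
  stainless steel: E = 196.3, α = 17.2, σ_y = 353.7 → σ = 327 MPa, n = 1.08
  soda-lime glass: E = 68.10, α = 8.93, σ_y = 42.40 → σ = 59.0 MPa, n = 0.719
The minimum is soda-lime glass at n = 0.719.

soda-lime glass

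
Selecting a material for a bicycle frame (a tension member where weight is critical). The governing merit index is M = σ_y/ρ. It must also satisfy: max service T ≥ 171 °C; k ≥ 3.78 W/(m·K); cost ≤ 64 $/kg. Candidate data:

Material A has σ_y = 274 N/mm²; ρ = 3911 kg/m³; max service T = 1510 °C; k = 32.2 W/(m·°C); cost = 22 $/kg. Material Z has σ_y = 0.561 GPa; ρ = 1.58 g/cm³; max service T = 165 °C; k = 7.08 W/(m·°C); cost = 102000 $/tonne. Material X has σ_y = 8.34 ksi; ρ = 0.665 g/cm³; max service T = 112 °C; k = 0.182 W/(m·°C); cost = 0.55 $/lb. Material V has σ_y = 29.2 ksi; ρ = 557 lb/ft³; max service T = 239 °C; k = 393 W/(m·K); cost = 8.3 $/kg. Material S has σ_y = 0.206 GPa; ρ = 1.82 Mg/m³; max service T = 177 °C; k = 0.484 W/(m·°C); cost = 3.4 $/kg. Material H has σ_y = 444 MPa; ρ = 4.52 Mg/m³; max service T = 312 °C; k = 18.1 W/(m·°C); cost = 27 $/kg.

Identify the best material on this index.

Screen on constraints: max service T ≥ 171 °C; k ≥ 3.78 W/(m·K); cost ≤ 64 $/kg. Survivors: material A, material V, material H.
After converting to SI:
  material A: σ_y = 274.0 MPa, ρ = 3911 kg/m³
  material V: σ_y = 201.3 MPa, ρ = 8922 kg/m³
  material H: σ_y = 444.0 MPa, ρ = 4520 kg/m³
  material H: M = 98.2 kN·m/kg
  material A: M = 70.1 kN·m/kg
  material V: M = 22.6 kN·m/kg
Material H has the largest M.

material H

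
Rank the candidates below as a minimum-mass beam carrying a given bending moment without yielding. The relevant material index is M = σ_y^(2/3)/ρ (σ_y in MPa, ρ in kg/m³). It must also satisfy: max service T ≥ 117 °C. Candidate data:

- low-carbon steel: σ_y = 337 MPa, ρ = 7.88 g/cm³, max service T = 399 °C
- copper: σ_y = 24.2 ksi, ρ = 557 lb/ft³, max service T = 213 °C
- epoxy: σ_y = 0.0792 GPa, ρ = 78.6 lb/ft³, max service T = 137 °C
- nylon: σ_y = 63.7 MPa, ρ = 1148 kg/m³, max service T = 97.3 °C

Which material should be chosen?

Screen on constraints: max service T ≥ 117 °C. Survivors: low-carbon steel, copper, epoxy.
Normalizing units and computing the index:
  low-carbon steel: σ_y = 337.0 MPa, ρ = 7880 kg/m³
  copper: σ_y = 166.9 MPa, ρ = 8922 kg/m³
  epoxy: σ_y = 79.20 MPa, ρ = 1259 kg/m³
  epoxy: M = 14.6×10⁻³
  low-carbon steel: M = 6.15×10⁻³
  copper: M = 3.40×10⁻³
The maximum is for epoxy.

epoxy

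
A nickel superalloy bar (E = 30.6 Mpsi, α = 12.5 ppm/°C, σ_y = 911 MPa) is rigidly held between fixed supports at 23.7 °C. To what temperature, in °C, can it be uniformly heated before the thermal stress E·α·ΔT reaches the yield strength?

E = 30.6 Mpsi = 211.0 GPa.
E·α·ΔT = 911.0 MPa ⇒ ΔT = 911.0 / (211.0×10³ × 12.5×10⁻⁶) = 345.4 K.
T = 23.7 + 345.4 = 369.1 °C.

369 °C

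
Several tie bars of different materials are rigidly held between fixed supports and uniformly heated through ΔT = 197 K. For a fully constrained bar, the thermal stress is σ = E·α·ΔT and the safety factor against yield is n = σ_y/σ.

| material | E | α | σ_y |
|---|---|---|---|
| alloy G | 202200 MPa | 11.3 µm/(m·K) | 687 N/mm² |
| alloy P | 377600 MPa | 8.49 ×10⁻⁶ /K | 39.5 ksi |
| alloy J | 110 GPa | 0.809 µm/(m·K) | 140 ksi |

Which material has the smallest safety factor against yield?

Per material, after unit conversion:
  alloy G: E = 202.2, α = 11.3, σ_y = 687.0 → σ = 450 MPa, n = 1.53
  alloy P: E = 377.6, α = 8.49, σ_y = 272.3 → σ = 632 MPa, n = 0.431
  alloy J: E = 110.0, α = 0.809, σ_y = 965.3 → σ = 17.5 MPa, n = 55.1
Smallest n: alloy P with n = 0.431.

alloy P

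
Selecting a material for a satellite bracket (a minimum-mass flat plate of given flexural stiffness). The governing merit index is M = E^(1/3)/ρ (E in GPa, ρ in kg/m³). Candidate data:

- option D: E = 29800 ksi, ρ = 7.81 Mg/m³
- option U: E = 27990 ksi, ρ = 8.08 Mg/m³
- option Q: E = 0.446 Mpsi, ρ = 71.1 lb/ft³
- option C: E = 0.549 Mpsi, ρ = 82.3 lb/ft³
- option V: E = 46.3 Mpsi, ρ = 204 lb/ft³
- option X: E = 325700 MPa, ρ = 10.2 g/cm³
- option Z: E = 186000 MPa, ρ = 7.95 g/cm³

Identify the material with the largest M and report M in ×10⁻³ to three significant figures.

option V, M = 2.09×10⁻³

Normalizing units and computing the index:
  option D: E = 205.5 GPa, ρ = 7810 kg/m³
  option U: E = 193.0 GPa, ρ = 8080 kg/m³
  option Q: E = 3.075 GPa, ρ = 1139 kg/m³
  option C: E = 3.785 GPa, ρ = 1318 kg/m³
  option V: E = 319.2 GPa, ρ = 3268 kg/m³
  option X: E = 325.7 GPa, ρ = 10200 kg/m³
  option Z: E = 186.0 GPa, ρ = 7950 kg/m³
  option V: M = 2.09×10⁻³
  option Q: M = 1.28×10⁻³
  option C: M = 1.18×10⁻³
  option D: M = 0.756×10⁻³
  option Z: M = 0.718×10⁻³
  option U: M = 0.715×10⁻³
  option X: M = 0.675×10⁻³
Option V has the largest M.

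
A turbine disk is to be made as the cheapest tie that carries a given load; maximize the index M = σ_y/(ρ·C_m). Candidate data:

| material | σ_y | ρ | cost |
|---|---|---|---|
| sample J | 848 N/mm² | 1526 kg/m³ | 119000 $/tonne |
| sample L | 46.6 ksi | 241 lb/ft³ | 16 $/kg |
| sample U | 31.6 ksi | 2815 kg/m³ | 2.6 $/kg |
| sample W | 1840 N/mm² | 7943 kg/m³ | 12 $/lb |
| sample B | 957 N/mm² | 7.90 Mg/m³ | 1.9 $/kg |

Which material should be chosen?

Putting every candidate on a common basis:
  sample J: σ_y = 848.0 MPa, ρ = 1526 kg/m³, cost = 119.0 $/kg
  sample L: σ_y = 321.3 MPa, ρ = 3860 kg/m³, cost = 16.00 $/kg
  sample U: σ_y = 217.9 MPa, ρ = 2815 kg/m³, cost = 2.600 $/kg
  sample W: σ_y = 1840 MPa, ρ = 7943 kg/m³, cost = 26.46 $/kg
  sample B: σ_y = 957.0 MPa, ρ = 7900 kg/m³, cost = 1.900 $/kg
  sample B: M = 63.8 kN·m per $
  sample U: M = 29.8 kN·m per $
  sample W: M = 8.76 kN·m per $
  sample L: M = 5.20 kN·m per $
  sample J: M = 4.67 kN·m per $
Sample B has the largest M.

sample B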